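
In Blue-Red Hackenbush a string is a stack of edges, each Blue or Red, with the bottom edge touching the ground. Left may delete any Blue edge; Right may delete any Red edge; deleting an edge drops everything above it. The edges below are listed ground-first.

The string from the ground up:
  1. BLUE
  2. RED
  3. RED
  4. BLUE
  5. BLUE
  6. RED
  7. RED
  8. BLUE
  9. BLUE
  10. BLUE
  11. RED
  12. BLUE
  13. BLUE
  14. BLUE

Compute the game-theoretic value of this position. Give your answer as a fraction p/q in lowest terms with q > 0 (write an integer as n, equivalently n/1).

Recurse on prefixes of the 14-edge string BLUE RED RED BLUE BLUE RED RED BLUE BLUE BLUE RED BLUE BLUE BLUE:
v_1 [B]  L=[0]  R=[·]  -> 1
v_2 [BR]  L=[0]  R=[1]  -> 1/2
v_3 [BRR]  L=[0]  R=[1/2 1]  -> 1/4
v_4 [BRRB]  L=[0 1/4]  R=[1/2 1]  -> 3/8
v_5 [BRRBB]  L=[0 1/4 3/8]  R=[1/2 1]  -> 7/16
v_6 [BRRBBR]  L=[0 1/4 3/8]  R=[7/16 1/2 1]  -> 13/32
v_7 [BRRBBRR]  L=[0 1/4 3/8]  R=[13/32 7/16 1/2 1]  -> 25/64
v_8 [BRRBBRRB]  L=[0 1/4 3/8 25/64]  R=[13/32 7/16 1/2 1]  -> 51/128
v_9 [BRRBBRRBB]  L=[0 1/4 3/8 25/64 51/128]  R=[13/32 7/16 1/2 1]  -> 103/256
v_10 [BRRBBRRBBB]  L=[0 1/4 3/8 25/64 51/128 103/256]  R=[13/32 7/16 1/2 1]  -> 207/512
v_11 [BRRBBRRBBBR]  L=[0 1/4 3/8 25/64 51/128 103/256]  R=[207/512 13/32 7/16 1/2 1]  -> 413/1024
v_12 [BRRBBRRBBBRB]  L=[0 1/4 3/8 25/64 51/128 103/256 413/1024]  R=[207/512 13/32 7/16 1/2 1]  -> 827/2048
v_13 [BRRBBRRBBBRBB]  L=[0 1/4 3/8 25/64 51/128 103/256 413/1024 827/2048]  R=[207/512 13/32 7/16 1/2 1]  -> 1655/4096
v_14 [BRRBBRRBBBRBBB]  L=[0 1/4 3/8 25/64 51/128 103/256 413/1024 827/2048 1655/4096]  R=[207/512 13/32 7/16 1/2 1]  -> 3311/8192

3311/8192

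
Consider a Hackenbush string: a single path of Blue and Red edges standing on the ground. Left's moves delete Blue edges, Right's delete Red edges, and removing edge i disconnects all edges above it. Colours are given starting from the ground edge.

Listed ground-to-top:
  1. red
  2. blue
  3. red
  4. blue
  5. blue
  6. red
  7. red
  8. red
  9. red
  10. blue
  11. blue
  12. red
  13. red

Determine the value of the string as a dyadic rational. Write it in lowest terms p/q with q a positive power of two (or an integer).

-2535/4096

Recurse on prefixes of the 13-edge string red blue red blue blue red red red red blue blue red red:
step 1: add red to get r; options L={ ∅ } R={ 0 } gives -1
step 2: add blue to get rb; options L={ -1 } R={ 0 } gives -1/2
step 3: add red to get rbr; options L={ -1 } R={ -1/2 0 } gives -3/4
step 4: add blue to get rbrb; options L={ -1 -3/4 } R={ -1/2 0 } gives -5/8
step 5: add blue to get rbrbb; options L={ -1 -3/4 -5/8 } R={ -1/2 0 } gives -9/16
step 6: add red to get rbrbbr; options L={ -1 -3/4 -5/8 } R={ -9/16 -1/2 0 } gives -19/32
step 7: add red to get rbrbbrr; options L={ -1 -3/4 -5/8 } R={ -19/32 -9/16 -1/2 0 } gives -39/64
step 8: add red to get rbrbbrrr; options L={ -1 -3/4 -5/8 } R={ -39/64 -19/32 -9/16 -1/2 0 } gives -79/128
step 9: add red to get rbrbbrrrr; options L={ -1 -3/4 -5/8 } R={ -79/128 -39/64 -19/32 -9/16 -1/2 0 } gives -159/256
step 10: add blue to get rbrbbrrrrb; options L={ -1 -3/4 -5/8 -159/256 } R={ -79/128 -39/64 -19/32 -9/16 -1/2 0 } gives -317/512
step 11: add blue to get rbrbbrrrrbb; options L={ -1 -3/4 -5/8 -159/256 -317/512 } R={ -79/128 -39/64 -19/32 -9/16 -1/2 0 } gives -633/1024
step 12: add red to get rbrbbrrrrbbr; options L={ -1 -3/4 -5/8 -159/256 -317/512 } R={ -633/1024 -79/128 -39/64 -19/32 -9/16 -1/2 0 } gives -1267/2048
step 13: add red to get rbrbbrrrrbbrr; options L={ -1 -3/4 -5/8 -159/256 -317/512 } R={ -1267/2048 -633/1024 -79/128 -39/64 -19/32 -9/16 -1/2 0 } gives -2535/4096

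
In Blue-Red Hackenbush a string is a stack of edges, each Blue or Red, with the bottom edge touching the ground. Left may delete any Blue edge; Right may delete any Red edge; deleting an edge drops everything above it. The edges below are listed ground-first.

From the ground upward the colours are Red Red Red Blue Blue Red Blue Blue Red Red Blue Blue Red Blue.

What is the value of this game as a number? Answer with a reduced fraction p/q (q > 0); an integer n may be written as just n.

g(R) = { none | 0 } = -1
g(RR) = { none | -1 0 } = -2
g(RRR) = { none | -2 -1 0 } = -3
g(RRRB) = { -3 | -2 -1 0 } = -5/2
g(RRRBB) = { -3 -5/2 | -2 -1 0 } = -9/4
g(RRRBBR) = { -3 -5/2 | -9/4 -2 -1 0 } = -19/8
g(RRRBBRB) = { -3 -5/2 -19/8 | -9/4 -2 -1 0 } = -37/16
g(RRRBBRBB) = { -3 -5/2 -19/8 -37/16 | -9/4 -2 -1 0 } = -73/32
g(RRRBBRBBR) = { -3 -5/2 -19/8 -37/16 | -73/32 -9/4 -2 -1 0 } = -147/64
g(RRRBBRBBRR) = { -3 -5/2 -19/8 -37/16 | -147/64 -73/32 -9/4 -2 -1 0 } = -295/128
g(RRRBBRBBRRB) = { -3 -5/2 -19/8 -37/16 -295/128 | -147/64 -73/32 -9/4 -2 -1 0 } = -589/256
g(RRRBBRBBRRBB) = { -3 -5/2 -19/8 -37/16 -295/128 -589/256 | -147/64 -73/32 -9/4 -2 -1 0 } = -1177/512
g(RRRBBRBBRRBBR) = { -3 -5/2 -19/8 -37/16 -295/128 -589/256 | -1177/512 -147/64 -73/32 -9/4 -2 -1 0 } = -2355/1024
g(RRRBBRBBRRBBRB) = { -3 -5/2 -19/8 -37/16 -295/128 -589/256 -2355/1024 | -1177/512 -147/64 -73/32 -9/4 -2 -1 0 } = -4709/2048

-4709/2048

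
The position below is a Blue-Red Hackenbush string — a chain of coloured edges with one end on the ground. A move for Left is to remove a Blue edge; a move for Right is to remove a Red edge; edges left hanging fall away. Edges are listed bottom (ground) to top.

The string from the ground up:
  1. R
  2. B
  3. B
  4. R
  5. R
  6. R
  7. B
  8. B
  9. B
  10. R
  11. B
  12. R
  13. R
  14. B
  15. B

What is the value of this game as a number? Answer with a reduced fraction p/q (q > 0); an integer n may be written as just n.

Build G(s[:k]) for k = 1..15, string s = R B B R R R B B B R B R R B B.
G(R) = {  | 0 } -> -1
G(RB) = { -1 | 0 } -> -1/2
G(RBB) = { -1; -1/2 | 0 } -> -1/4
G(RBBR) = { -1; -1/2 | -1/4; 0 } -> -3/8
G(RBBRR) = { -1; -1/2 | -3/8; -1/4; 0 } -> -7/16
G(RBBRRR) = { -1; -1/2 | -7/16; -3/8; -1/4; 0 } -> -15/32
G(RBBRRRB) = { -1; -1/2; -15/32 | -7/16; -3/8; -1/4; 0 } -> -29/64
G(RBBRRRBB) = { -1; -1/2; -15/32; -29/64 | -7/16; -3/8; -1/4; 0 } -> -57/128
G(RBBRRRBBB) = { -1; -1/2; -15/32; -29/64; -57/128 | -7/16; -3/8; -1/4; 0 } -> -113/256
G(RBBRRRBBBR) = { -1; -1/2; -15/32; -29/64; -57/128 | -113/256; -7/16; -3/8; -1/4; 0 } -> -227/512
G(RBBRRRBBBRB) = { -1; -1/2; -15/32; -29/64; -57/128; -227/512 | -113/256; -7/16; -3/8; -1/4; 0 } -> -453/1024
G(RBBRRRBBBRBR) = { -1; -1/2; -15/32; -29/64; -57/128; -227/512 | -453/1024; -113/256; -7/16; -3/8; -1/4; 0 } -> -907/2048
G(RBBRRRBBBRBRR) = { -1; -1/2; -15/32; -29/64; -57/128; -227/512 | -907/2048; -453/1024; -113/256; -7/16; -3/8; -1/4; 0 } -> -1815/4096
G(RBBRRRBBBRBRRB) = { -1; -1/2; -15/32; -29/64; -57/128; -227/512; -1815/4096 | -907/2048; -453/1024; -113/256; -7/16; -3/8; -1/4; 0 } -> -3629/8192
G(RBBRRRBBBRBRRBB) = { -1; -1/2; -15/32; -29/64; -57/128; -227/512; -1815/4096; -3629/8192 | -907/2048; -453/1024; -113/256; -7/16; -3/8; -1/4; 0 } -> -7257/16384

-7257/16384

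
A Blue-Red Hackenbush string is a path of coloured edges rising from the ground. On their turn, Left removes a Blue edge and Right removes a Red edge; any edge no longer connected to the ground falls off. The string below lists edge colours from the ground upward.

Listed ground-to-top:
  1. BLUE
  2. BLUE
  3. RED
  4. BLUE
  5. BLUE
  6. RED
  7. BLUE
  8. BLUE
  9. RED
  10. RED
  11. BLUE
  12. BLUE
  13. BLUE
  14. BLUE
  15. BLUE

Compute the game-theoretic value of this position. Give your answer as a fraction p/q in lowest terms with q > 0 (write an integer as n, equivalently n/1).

15167/8192

Prefix values for BLUE BLUE RED BLUE BLUE RED BLUE BLUE RED RED BLUE BLUE BLUE BLUE BLUE via {L|R} + simplicity:
v(B) = { 0 | · } => 1
v(BB) = { 0; 1 | · } => 2
v(BBR) = { 0; 1 | 2 } => 3/2
v(BBRB) = { 0; 1; 3/2 | 2 } => 7/4
v(BBRBB) = { 0; 1; 3/2; 7/4 | 2 } => 15/8
v(BBRBBR) = { 0; 1; 3/2; 7/4 | 15/8; 2 } => 29/16
v(BBRBBRB) = { 0; 1; 3/2; 7/4; 29/16 | 15/8; 2 } => 59/32
v(BBRBBRBB) = { 0; 1; 3/2; 7/4; 29/16; 59/32 | 15/8; 2 } => 119/64
v(BBRBBRBBR) = { 0; 1; 3/2; 7/4; 29/16; 59/32 | 119/64; 15/8; 2 } => 237/128
v(BBRBBRBBRR) = { 0; 1; 3/2; 7/4; 29/16; 59/32 | 237/128; 119/64; 15/8; 2 } => 473/256
v(BBRBBRBBRRB) = { 0; 1; 3/2; 7/4; 29/16; 59/32; 473/256 | 237/128; 119/64; 15/8; 2 } => 947/512
v(BBRBBRBBRRBB) = { 0; 1; 3/2; 7/4; 29/16; 59/32; 473/256; 947/512 | 237/128; 119/64; 15/8; 2 } => 1895/1024
v(BBRBBRBBRRBBB) = { 0; 1; 3/2; 7/4; 29/16; 59/32; 473/256; 947/512; 1895/1024 | 237/128; 119/64; 15/8; 2 } => 3791/2048
v(BBRBBRBBRRBBBB) = { 0; 1; 3/2; 7/4; 29/16; 59/32; 473/256; 947/512; 1895/1024; 3791/2048 | 237/128; 119/64; 15/8; 2 } => 7583/4096
v(BBRBBRBBRRBBBBB) = { 0; 1; 3/2; 7/4; 29/16; 59/32; 473/256; 947/512; 1895/1024; 3791/2048; 7583/4096 | 237/128; 119/64; 15/8; 2 } => 15167/8192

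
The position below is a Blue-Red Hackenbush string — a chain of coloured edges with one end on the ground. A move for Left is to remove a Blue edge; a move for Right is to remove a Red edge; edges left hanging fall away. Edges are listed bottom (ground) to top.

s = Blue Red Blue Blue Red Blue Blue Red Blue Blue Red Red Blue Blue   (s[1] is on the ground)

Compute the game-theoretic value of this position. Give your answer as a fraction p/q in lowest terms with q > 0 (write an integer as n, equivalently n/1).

7015/8192

1 of 14 · B · max L 0 · min R +∞ -> 1
2 of 14 · BR · max L 0 · min R 1 -> 1/2
3 of 14 · BRB · max L 1/2 · min R 1 -> 3/4
4 of 14 · BRBB · max L 3/4 · min R 1 -> 7/8
5 of 14 · BRBBR · max L 3/4 · min R 7/8 -> 13/16
6 of 14 · BRBBRB · max L 13/16 · min R 7/8 -> 27/32
7 of 14 · BRBBRBB · max L 27/32 · min R 7/8 -> 55/64
8 of 14 · BRBBRBBR · max L 27/32 · min R 55/64 -> 109/128
9 of 14 · BRBBRBBRB · max L 109/128 · min R 55/64 -> 219/256
10 of 14 · BRBBRBBRBB · max L 219/256 · min R 55/64 -> 439/512
11 of 14 · BRBBRBBRBBR · max L 219/256 · min R 439/512 -> 877/1024
12 of 14 · BRBBRBBRBBRR · max L 219/256 · min R 877/1024 -> 1753/2048
13 of 14 · BRBBRBBRBBRRB · max L 1753/2048 · min R 877/1024 -> 3507/4096
14 of 14 · BRBBRBBRBBRRBB · max L 3507/4096 · min R 877/1024 -> 7015/8192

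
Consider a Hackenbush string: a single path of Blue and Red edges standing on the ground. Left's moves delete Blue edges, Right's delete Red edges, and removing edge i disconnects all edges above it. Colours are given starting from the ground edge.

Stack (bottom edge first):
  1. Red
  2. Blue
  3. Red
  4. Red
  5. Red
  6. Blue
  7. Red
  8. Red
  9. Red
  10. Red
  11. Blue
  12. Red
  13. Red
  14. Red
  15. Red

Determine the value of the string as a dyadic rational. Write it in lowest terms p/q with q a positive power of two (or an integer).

-15327/16384

1 of 15 · R · max L −∞ · min R 0 so -1
2 of 15 · RB · max L -1 · min R 0 so -1/2
3 of 15 · RBR · max L -1 · min R -1/2 so -3/4
4 of 15 · RBRR · max L -1 · min R -3/4 so -7/8
5 of 15 · RBRRR · max L -1 · min R -7/8 so -15/16
6 of 15 · RBRRRB · max L -15/16 · min R -7/8 so -29/32
7 of 15 · RBRRRBR · max L -15/16 · min R -29/32 so -59/64
8 of 15 · RBRRRBRR · max L -15/16 · min R -59/64 so -119/128
9 of 15 · RBRRRBRRR · max L -15/16 · min R -119/128 so -239/256
10 of 15 · RBRRRBRRRR · max L -15/16 · min R -239/256 so -479/512
11 of 15 · RBRRRBRRRRB · max L -479/512 · min R -239/256 so -957/1024
12 of 15 · RBRRRBRRRRBR · max L -479/512 · min R -957/1024 so -1915/2048
13 of 15 · RBRRRBRRRRBRR · max L -479/512 · min R -1915/2048 so -3831/4096
14 of 15 · RBRRRBRRRRBRRR · max L -479/512 · min R -3831/4096 so -7663/8192
15 of 15 · RBRRRBRRRRBRRRR · max L -479/512 · min R -7663/8192 so -15327/16384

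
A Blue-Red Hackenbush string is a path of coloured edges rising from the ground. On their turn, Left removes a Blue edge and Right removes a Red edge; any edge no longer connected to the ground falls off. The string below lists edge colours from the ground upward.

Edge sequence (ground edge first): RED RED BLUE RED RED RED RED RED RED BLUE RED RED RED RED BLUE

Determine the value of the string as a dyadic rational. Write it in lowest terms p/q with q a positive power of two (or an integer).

Prefix values for RED RED BLUE RED RED RED RED RED RED BLUE RED RED RED RED BLUE via {L|R} + simplicity:
value(R) = { — | 0 } -> -1
value(RR) = { — | -1, 0 } -> -2
value(RRB) = { -2 | -1, 0 } -> -3/2
value(RRBR) = { -2 | -3/2, -1, 0 } -> -7/4
value(RRBRR) = { -2 | -7/4, -3/2, -1, 0 } -> -15/8
value(RRBRRR) = { -2 | -15/8, -7/4, -3/2, -1, 0 } -> -31/16
value(RRBRRRR) = { -2 | -31/16, -15/8, -7/4, -3/2, -1, 0 } -> -63/32
value(RRBRRRRR) = { -2 | -63/32, -31/16, -15/8, -7/4, -3/2, -1, 0 } -> -127/64
value(RRBRRRRRR) = { -2 | -127/64, -63/32, -31/16, -15/8, -7/4, -3/2, -1, 0 } -> -255/128
value(RRBRRRRRRB) = { -2, -255/128 | -127/64, -63/32, -31/16, -15/8, -7/4, -3/2, -1, 0 } -> -509/256
value(RRBRRRRRRBR) = { -2, -255/128 | -509/256, -127/64, -63/32, -31/16, -15/8, -7/4, -3/2, -1, 0 } -> -1019/512
value(RRBRRRRRRBRR) = { -2, -255/128 | -1019/512, -509/256, -127/64, -63/32, -31/16, -15/8, -7/4, -3/2, -1, 0 } -> -2039/1024
value(RRBRRRRRRBRRR) = { -2, -255/128 | -2039/1024, -1019/512, -509/256, -127/64, -63/32, -31/16, -15/8, -7/4, -3/2, -1, 0 } -> -4079/2048
value(RRBRRRRRRBRRRR) = { -2, -255/128 | -4079/2048, -2039/1024, -1019/512, -509/256, -127/64, -63/32, -31/16, -15/8, -7/4, -3/2, -1, 0 } -> -8159/4096
value(RRBRRRRRRBRRRRB) = { -2, -255/128, -8159/4096 | -4079/2048, -2039/1024, -1019/512, -509/256, -127/64, -63/32, -31/16, -15/8, -7/4, -3/2, -1, 0 } -> -16317/8192

-16317/8192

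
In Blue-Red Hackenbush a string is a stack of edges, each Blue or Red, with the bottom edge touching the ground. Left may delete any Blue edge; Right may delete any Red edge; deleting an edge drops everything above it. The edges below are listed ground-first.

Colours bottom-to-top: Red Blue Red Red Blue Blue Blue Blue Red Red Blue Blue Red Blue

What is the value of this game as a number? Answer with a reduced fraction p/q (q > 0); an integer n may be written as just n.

Recurse on prefixes of the 14-edge string Red Blue Red Red Blue Blue Blue Blue Red Red Blue Blue Red Blue:
1 of 14 · R · max L −∞ · min R 0 -> -1
2 of 14 · RB · max L -1 · min R 0 -> -1/2
3 of 14 · RBR · max L -1 · min R -1/2 -> -3/4
4 of 14 · RBRR · max L -1 · min R -3/4 -> -7/8
5 of 14 · RBRRB · max L -7/8 · min R -3/4 -> -13/16
6 of 14 · RBRRBB · max L -13/16 · min R -3/4 -> -25/32
7 of 14 · RBRRBBB · max L -25/32 · min R -3/4 -> -49/64
8 of 14 · RBRRBBBB · max L -49/64 · min R -3/4 -> -97/128
9 of 14 · RBRRBBBBR · max L -49/64 · min R -97/128 -> -195/256
10 of 14 · RBRRBBBBRR · max L -49/64 · min R -195/256 -> -391/512
11 of 14 · RBRRBBBBRRB · max L -391/512 · min R -195/256 -> -781/1024
12 of 14 · RBRRBBBBRRBB · max L -781/1024 · min R -195/256 -> -1561/2048
13 of 14 · RBRRBBBBRRBBR · max L -781/1024 · min R -1561/2048 -> -3123/4096
14 of 14 · RBRRBBBBRRBBRB · max L -3123/4096 · min R -1561/2048 -> -6245/8192

-6245/8192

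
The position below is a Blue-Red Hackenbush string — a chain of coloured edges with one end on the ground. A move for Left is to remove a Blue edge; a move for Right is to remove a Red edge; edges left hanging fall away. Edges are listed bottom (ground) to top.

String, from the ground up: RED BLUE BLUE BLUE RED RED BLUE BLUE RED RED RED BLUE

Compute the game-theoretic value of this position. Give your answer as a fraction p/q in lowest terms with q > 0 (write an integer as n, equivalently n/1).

Build v(s[:k]) for k = 1..12, string s = RED BLUE BLUE BLUE RED RED BLUE BLUE RED RED RED BLUE.
v(R) = { · | 0 } → -1
v(RB) = { -1 | 0 } → -1/2
v(RBB) = { -1; -1/2 | 0 } → -1/4
v(RBBB) = { -1; -1/2; -1/4 | 0 } → -1/8
v(RBBBR) = { -1; -1/2; -1/4 | -1/8; 0 } → -3/16
v(RBBBRR) = { -1; -1/2; -1/4 | -3/16; -1/8; 0 } → -7/32
v(RBBBRRB) = { -1; -1/2; -1/4; -7/32 | -3/16; -1/8; 0 } → -13/64
v(RBBBRRBB) = { -1; -1/2; -1/4; -7/32; -13/64 | -3/16; -1/8; 0 } → -25/128
v(RBBBRRBBR) = { -1; -1/2; -1/4; -7/32; -13/64 | -25/128; -3/16; -1/8; 0 } → -51/256
v(RBBBRRBBRR) = { -1; -1/2; -1/4; -7/32; -13/64 | -51/256; -25/128; -3/16; -1/8; 0 } → -103/512
v(RBBBRRBBRRR) = { -1; -1/2; -1/4; -7/32; -13/64 | -103/512; -51/256; -25/128; -3/16; -1/8; 0 } → -207/1024
v(RBBBRRBBRRRB) = { -1; -1/2; -1/4; -7/32; -13/64; -207/1024 | -103/512; -51/256; -25/128; -3/16; -1/8; 0 } → -413/2048

-413/2048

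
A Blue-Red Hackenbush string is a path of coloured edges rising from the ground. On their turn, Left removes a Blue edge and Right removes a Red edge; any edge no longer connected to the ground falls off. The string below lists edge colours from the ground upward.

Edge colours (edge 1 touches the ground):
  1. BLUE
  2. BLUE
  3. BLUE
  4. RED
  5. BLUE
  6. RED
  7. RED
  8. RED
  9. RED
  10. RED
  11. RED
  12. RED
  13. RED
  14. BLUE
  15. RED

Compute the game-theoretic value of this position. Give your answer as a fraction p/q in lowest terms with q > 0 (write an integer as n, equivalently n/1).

Prefix values for BLUE BLUE BLUE RED BLUE RED RED RED RED RED RED RED RED BLUE RED via {L|R} + simplicity:
val(B) = { 0 | (no moves) } => 1
val(BB) = { 0, 1 | (no moves) } => 2
val(BBB) = { 0, 1, 2 | (no moves) } => 3
val(BBBR) = { 0, 1, 2 | 3 } => 5/2
val(BBBRB) = { 0, 1, 2, 5/2 | 3 } => 11/4
val(BBBRBR) = { 0, 1, 2, 5/2 | 11/4, 3 } => 21/8
val(BBBRBRR) = { 0, 1, 2, 5/2 | 21/8, 11/4, 3 } => 41/16
val(BBBRBRRR) = { 0, 1, 2, 5/2 | 41/16, 21/8, 11/4, 3 } => 81/32
val(BBBRBRRRR) = { 0, 1, 2, 5/2 | 81/32, 41/16, 21/8, 11/4, 3 } => 161/64
val(BBBRBRRRRR) = { 0, 1, 2, 5/2 | 161/64, 81/32, 41/16, 21/8, 11/4, 3 } => 321/128
val(BBBRBRRRRRR) = { 0, 1, 2, 5/2 | 321/128, 161/64, 81/32, 41/16, 21/8, 11/4, 3 } => 641/256
val(BBBRBRRRRRRR) = { 0, 1, 2, 5/2 | 641/256, 321/128, 161/64, 81/32, 41/16, 21/8, 11/4, 3 } => 1281/512
val(BBBRBRRRRRRRR) = { 0, 1, 2, 5/2 | 1281/512, 641/256, 321/128, 161/64, 81/32, 41/16, 21/8, 11/4, 3 } => 2561/1024
val(BBBRBRRRRRRRRB) = { 0, 1, 2, 5/2, 2561/1024 | 1281/512, 641/256, 321/128, 161/64, 81/32, 41/16, 21/8, 11/4, 3 } => 5123/2048
val(BBBRBRRRRRRRRBR) = { 0, 1, 2, 5/2, 2561/1024 | 5123/2048, 1281/512, 641/256, 321/128, 161/64, 81/32, 41/16, 21/8, 11/4, 3 } => 10245/4096

10245/4096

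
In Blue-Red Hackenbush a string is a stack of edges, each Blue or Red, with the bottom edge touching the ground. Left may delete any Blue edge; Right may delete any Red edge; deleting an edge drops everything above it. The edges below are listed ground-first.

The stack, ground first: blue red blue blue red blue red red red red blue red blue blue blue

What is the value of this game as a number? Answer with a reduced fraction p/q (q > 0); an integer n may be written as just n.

13359/16384

Prefix values for blue red blue blue red blue red red red red blue red blue blue blue via {L|R} + simplicity:
val_1 [b]  L=[0]  R=[none]  = 1
val_2 [br]  L=[0]  R=[1]  = 1/2
val_3 [brb]  L=[0, 1/2]  R=[1]  = 3/4
val_4 [brbb]  L=[0, 1/2, 3/4]  R=[1]  = 7/8
val_5 [brbbr]  L=[0, 1/2, 3/4]  R=[7/8, 1]  = 13/16
val_6 [brbbrb]  L=[0, 1/2, 3/4, 13/16]  R=[7/8, 1]  = 27/32
val_7 [brbbrbr]  L=[0, 1/2, 3/4, 13/16]  R=[27/32, 7/8, 1]  = 53/64
val_8 [brbbrbrr]  L=[0, 1/2, 3/4, 13/16]  R=[53/64, 27/32, 7/8, 1]  = 105/128
val_9 [brbbrbrrr]  L=[0, 1/2, 3/4, 13/16]  R=[105/128, 53/64, 27/32, 7/8, 1]  = 209/256
val_10 [brbbrbrrrr]  L=[0, 1/2, 3/4, 13/16]  R=[209/256, 105/128, 53/64, 27/32, 7/8, 1]  = 417/512
val_11 [brbbrbrrrrb]  L=[0, 1/2, 3/4, 13/16, 417/512]  R=[209/256, 105/128, 53/64, 27/32, 7/8, 1]  = 835/1024
val_12 [brbbrbrrrrbr]  L=[0, 1/2, 3/4, 13/16, 417/512]  R=[835/1024, 209/256, 105/128, 53/64, 27/32, 7/8, 1]  = 1669/2048
val_13 [brbbrbrrrrbrb]  L=[0, 1/2, 3/4, 13/16, 417/512, 1669/2048]  R=[835/1024, 209/256, 105/128, 53/64, 27/32, 7/8, 1]  = 3339/4096
val_14 [brbbrbrrrrbrbb]  L=[0, 1/2, 3/4, 13/16, 417/512, 1669/2048, 3339/4096]  R=[835/1024, 209/256, 105/128, 53/64, 27/32, 7/8, 1]  = 6679/8192
val_15 [brbbrbrrrrbrbbb]  L=[0, 1/2, 3/4, 13/16, 417/512, 1669/2048, 3339/4096, 6679/8192]  R=[835/1024, 209/256, 105/128, 53/64, 27/32, 7/8, 1]  = 13359/16384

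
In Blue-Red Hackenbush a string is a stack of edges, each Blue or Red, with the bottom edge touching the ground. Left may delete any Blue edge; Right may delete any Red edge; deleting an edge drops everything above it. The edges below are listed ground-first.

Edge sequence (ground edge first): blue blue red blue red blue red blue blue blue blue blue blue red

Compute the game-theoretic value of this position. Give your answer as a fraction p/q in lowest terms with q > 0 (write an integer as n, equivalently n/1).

6909/4096

Build v(s[:k]) for k = 1..14, string s = blue blue red blue red blue red blue blue blue blue blue blue red.
1 of 14 · b · max L 0 · min R +∞ so 1
2 of 14 · bb · max L 1 · min R +∞ so 2
3 of 14 · bbr · max L 1 · min R 2 so 3/2
4 of 14 · bbrb · max L 3/2 · min R 2 so 7/4
5 of 14 · bbrbr · max L 3/2 · min R 7/4 so 13/8
6 of 14 · bbrbrb · max L 13/8 · min R 7/4 so 27/16
7 of 14 · bbrbrbr · max L 13/8 · min R 27/16 so 53/32
8 of 14 · bbrbrbrb · max L 53/32 · min R 27/16 so 107/64
9 of 14 · bbrbrbrbb · max L 107/64 · min R 27/16 so 215/128
10 of 14 · bbrbrbrbbb · max L 215/128 · min R 27/16 so 431/256
11 of 14 · bbrbrbrbbbb · max L 431/256 · min R 27/16 so 863/512
12 of 14 · bbrbrbrbbbbb · max L 863/512 · min R 27/16 so 1727/1024
13 of 14 · bbrbrbrbbbbbb · max L 1727/1024 · min R 27/16 so 3455/2048
14 of 14 · bbrbrbrbbbbbbr · max L 1727/1024 · min R 3455/2048 so 6909/4096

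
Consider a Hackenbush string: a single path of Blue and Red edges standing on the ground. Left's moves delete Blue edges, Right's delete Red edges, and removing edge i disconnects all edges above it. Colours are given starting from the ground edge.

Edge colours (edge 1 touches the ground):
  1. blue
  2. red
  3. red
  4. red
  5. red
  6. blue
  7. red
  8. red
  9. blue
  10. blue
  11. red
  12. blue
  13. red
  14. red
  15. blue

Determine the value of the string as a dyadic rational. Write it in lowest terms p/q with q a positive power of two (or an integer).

1235/16384

step 1: add blue to get b; options L={ 0 } R={ ∅ } => 1
step 2: add red to get br; options L={ 0 } R={ 1 } => 1/2
step 3: add red to get brr; options L={ 0 } R={ 1/2,1 } => 1/4
step 4: add red to get brrr; options L={ 0 } R={ 1/4,1/2,1 } => 1/8
step 5: add red to get brrrr; options L={ 0 } R={ 1/8,1/4,1/2,1 } => 1/16
step 6: add blue to get brrrrb; options L={ 0,1/16 } R={ 1/8,1/4,1/2,1 } => 3/32
step 7: add red to get brrrrbr; options L={ 0,1/16 } R={ 3/32,1/8,1/4,1/2,1 } => 5/64
step 8: add red to get brrrrbrr; options L={ 0,1/16 } R={ 5/64,3/32,1/8,1/4,1/2,1 } => 9/128
step 9: add blue to get brrrrbrrb; options L={ 0,1/16,9/128 } R={ 5/64,3/32,1/8,1/4,1/2,1 } => 19/256
step 10: add blue to get brrrrbrrbb; options L={ 0,1/16,9/128,19/256 } R={ 5/64,3/32,1/8,1/4,1/2,1 } => 39/512
step 11: add red to get brrrrbrrbbr; options L={ 0,1/16,9/128,19/256 } R={ 39/512,5/64,3/32,1/8,1/4,1/2,1 } => 77/1024
step 12: add blue to get brrrrbrrbbrb; options L={ 0,1/16,9/128,19/256,77/1024 } R={ 39/512,5/64,3/32,1/8,1/4,1/2,1 } => 155/2048
step 13: add red to get brrrrbrrbbrbr; options L={ 0,1/16,9/128,19/256,77/1024 } R={ 155/2048,39/512,5/64,3/32,1/8,1/4,1/2,1 } => 309/4096
step 14: add red to get brrrrbrrbbrbrr; options L={ 0,1/16,9/128,19/256,77/1024 } R={ 309/4096,155/2048,39/512,5/64,3/32,1/8,1/4,1/2,1 } => 617/8192
step 15: add blue to get brrrrbrrbbrbrrb; options L={ 0,1/16,9/128,19/256,77/1024,617/8192 } R={ 309/4096,155/2048,39/512,5/64,3/32,1/8,1/4,1/2,1 } => 1235/16384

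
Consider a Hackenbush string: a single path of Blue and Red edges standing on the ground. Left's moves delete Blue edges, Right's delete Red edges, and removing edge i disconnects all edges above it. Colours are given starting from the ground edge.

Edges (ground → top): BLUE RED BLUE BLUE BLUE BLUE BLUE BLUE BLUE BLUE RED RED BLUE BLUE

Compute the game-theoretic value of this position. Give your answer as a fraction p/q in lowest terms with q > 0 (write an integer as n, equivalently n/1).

Recurse on prefixes of the 14-edge string BLUE RED BLUE BLUE BLUE BLUE BLUE BLUE BLUE BLUE RED RED BLUE BLUE:
val_1 [B]  L=[0]  R=[—]  — 1
val_2 [BR]  L=[0]  R=[1]  — 1/2
val_3 [BRB]  L=[0 1/2]  R=[1]  — 3/4
val_4 [BRBB]  L=[0 1/2 3/4]  R=[1]  — 7/8
val_5 [BRBBB]  L=[0 1/2 3/4 7/8]  R=[1]  — 15/16
val_6 [BRBBBB]  L=[0 1/2 3/4 7/8 15/16]  R=[1]  — 31/32
val_7 [BRBBBBB]  L=[0 1/2 3/4 7/8 15/16 31/32]  R=[1]  — 63/64
val_8 [BRBBBBBB]  L=[0 1/2 3/4 7/8 15/16 31/32 63/64]  R=[1]  — 127/128
val_9 [BRBBBBBBB]  L=[0 1/2 3/4 7/8 15/16 31/32 63/64 127/128]  R=[1]  — 255/256
val_10 [BRBBBBBBBB]  L=[0 1/2 3/4 7/8 15/16 31/32 63/64 127/128 255/256]  R=[1]  — 511/512
val_11 [BRBBBBBBBBR]  L=[0 1/2 3/4 7/8 15/16 31/32 63/64 127/128 255/256]  R=[511/512 1]  — 1021/1024
val_12 [BRBBBBBBBBRR]  L=[0 1/2 3/4 7/8 15/16 31/32 63/64 127/128 255/256]  R=[1021/1024 511/512 1]  — 2041/2048
val_13 [BRBBBBBBBBRRB]  L=[0 1/2 3/4 7/8 15/16 31/32 63/64 127/128 255/256 2041/2048]  R=[1021/1024 511/512 1]  — 4083/4096
val_14 [BRBBBBBBBBRRBB]  L=[0 1/2 3/4 7/8 15/16 31/32 63/64 127/128 255/256 2041/2048 4083/4096]  R=[1021/1024 511/512 1]  — 8167/8192

8167/8192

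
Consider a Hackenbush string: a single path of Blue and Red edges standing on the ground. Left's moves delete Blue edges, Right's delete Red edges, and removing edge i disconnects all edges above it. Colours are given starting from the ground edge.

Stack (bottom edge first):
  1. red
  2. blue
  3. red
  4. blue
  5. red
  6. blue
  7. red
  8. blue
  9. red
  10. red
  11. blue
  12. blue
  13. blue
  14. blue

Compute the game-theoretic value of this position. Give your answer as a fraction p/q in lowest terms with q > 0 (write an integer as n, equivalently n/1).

-5473/8192

edge 1 of 14 (red): { · | 0 } => -1
edge 2 of 14 (blue): { -1 | 0 } => -1/2
edge 3 of 14 (red): { -1 | -1/2, 0 } => -3/4
edge 4 of 14 (blue): { -1, -3/4 | -1/2, 0 } => -5/8
edge 5 of 14 (red): { -1, -3/4 | -5/8, -1/2, 0 } => -11/16
edge 6 of 14 (blue): { -1, -3/4, -11/16 | -5/8, -1/2, 0 } => -21/32
edge 7 of 14 (red): { -1, -3/4, -11/16 | -21/32, -5/8, -1/2, 0 } => -43/64
edge 8 of 14 (blue): { -1, -3/4, -11/16, -43/64 | -21/32, -5/8, -1/2, 0 } => -85/128
edge 9 of 14 (red): { -1, -3/4, -11/16, -43/64 | -85/128, -21/32, -5/8, -1/2, 0 } => -171/256
edge 10 of 14 (red): { -1, -3/4, -11/16, -43/64 | -171/256, -85/128, -21/32, -5/8, -1/2, 0 } => -343/512
edge 11 of 14 (blue): { -1, -3/4, -11/16, -43/64, -343/512 | -171/256, -85/128, -21/32, -5/8, -1/2, 0 } => -685/1024
edge 12 of 14 (blue): { -1, -3/4, -11/16, -43/64, -343/512, -685/1024 | -171/256, -85/128, -21/32, -5/8, -1/2, 0 } => -1369/2048
edge 13 of 14 (blue): { -1, -3/4, -11/16, -43/64, -343/512, -685/1024, -1369/2048 | -171/256, -85/128, -21/32, -5/8, -1/2, 0 } => -2737/4096
edge 14 of 14 (blue): { -1, -3/4, -11/16, -43/64, -343/512, -685/1024, -1369/2048, -2737/4096 | -171/256, -85/128, -21/32, -5/8, -1/2, 0 } => -5473/8192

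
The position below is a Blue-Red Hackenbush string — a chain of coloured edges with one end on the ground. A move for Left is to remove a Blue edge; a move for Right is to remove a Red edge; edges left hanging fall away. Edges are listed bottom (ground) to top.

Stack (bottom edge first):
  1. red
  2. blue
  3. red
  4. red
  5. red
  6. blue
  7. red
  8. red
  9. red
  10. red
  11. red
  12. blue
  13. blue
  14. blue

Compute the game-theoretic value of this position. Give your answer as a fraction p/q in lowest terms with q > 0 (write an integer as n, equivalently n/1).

-7665/8192

r: Left { (no moves) }, Right { 0 } = simplest -1
rb: Left { -1 }, Right { 0 } = simplest -1/2
rbr: Left { -1 }, Right { -1/2; 0 } = simplest -3/4
rbrr: Left { -1 }, Right { -3/4; -1/2; 0 } = simplest -7/8
rbrrr: Left { -1 }, Right { -7/8; -3/4; -1/2; 0 } = simplest -15/16
rbrrrb: Left { -1; -15/16 }, Right { -7/8; -3/4; -1/2; 0 } = simplest -29/32
rbrrrbr: Left { -1; -15/16 }, Right { -29/32; -7/8; -3/4; -1/2; 0 } = simplest -59/64
rbrrrbrr: Left { -1; -15/16 }, Right { -59/64; -29/32; -7/8; -3/4; -1/2; 0 } = simplest -119/128
rbrrrbrrr: Left { -1; -15/16 }, Right { -119/128; -59/64; -29/32; -7/8; -3/4; -1/2; 0 } = simplest -239/256
rbrrrbrrrr: Left { -1; -15/16 }, Right { -239/256; -119/128; -59/64; -29/32; -7/8; -3/4; -1/2; 0 } = simplest -479/512
rbrrrbrrrrr: Left { -1; -15/16 }, Right { -479/512; -239/256; -119/128; -59/64; -29/32; -7/8; -3/4; -1/2; 0 } = simplest -959/1024
rbrrrbrrrrrb: Left { -1; -15/16; -959/1024 }, Right { -479/512; -239/256; -119/128; -59/64; -29/32; -7/8; -3/4; -1/2; 0 } = simplest -1917/2048
rbrrrbrrrrrbb: Left { -1; -15/16; -959/1024; -1917/2048 }, Right { -479/512; -239/256; -119/128; -59/64; -29/32; -7/8; -3/4; -1/2; 0 } = simplest -3833/4096
rbrrrbrrrrrbbb: Left { -1; -15/16; -959/1024; -1917/2048; -3833/4096 }, Right { -479/512; -239/256; -119/128; -59/64; -29/32; -7/8; -3/4; -1/2; 0 } = simplest -7665/8192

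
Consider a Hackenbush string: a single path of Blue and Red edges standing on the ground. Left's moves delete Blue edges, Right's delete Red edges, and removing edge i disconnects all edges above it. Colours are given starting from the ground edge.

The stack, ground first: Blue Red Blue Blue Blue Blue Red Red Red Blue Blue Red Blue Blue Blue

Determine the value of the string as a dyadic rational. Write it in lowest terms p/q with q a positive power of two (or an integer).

Prefix values for Blue Red Blue Blue Blue Blue Red Red Red Blue Blue Red Blue Blue Blue via {L|R} + simplicity:
1 of 15 · B · max L 0 · min R +∞ so 1
2 of 15 · BR · max L 0 · min R 1 so 1/2
3 of 15 · BRB · max L 1/2 · min R 1 so 3/4
4 of 15 · BRBB · max L 3/4 · min R 1 so 7/8
5 of 15 · BRBBB · max L 7/8 · min R 1 so 15/16
6 of 15 · BRBBBB · max L 15/16 · min R 1 so 31/32
7 of 15 · BRBBBBR · max L 15/16 · min R 31/32 so 61/64
8 of 15 · BRBBBBRR · max L 15/16 · min R 61/64 so 121/128
9 of 15 · BRBBBBRRR · max L 15/16 · min R 121/128 so 241/256
10 of 15 · BRBBBBRRRB · max L 241/256 · min R 121/128 so 483/512
11 of 15 · BRBBBBRRRBB · max L 483/512 · min R 121/128 so 967/1024
12 of 15 · BRBBBBRRRBBR · max L 483/512 · min R 967/1024 so 1933/2048
13 of 15 · BRBBBBRRRBBRB · max L 1933/2048 · min R 967/1024 so 3867/4096
14 of 15 · BRBBBBRRRBBRBB · max L 3867/4096 · min R 967/1024 so 7735/8192
15 of 15 · BRBBBBRRRBBRBBB · max L 7735/8192 · min R 967/1024 so 15471/16384

15471/16384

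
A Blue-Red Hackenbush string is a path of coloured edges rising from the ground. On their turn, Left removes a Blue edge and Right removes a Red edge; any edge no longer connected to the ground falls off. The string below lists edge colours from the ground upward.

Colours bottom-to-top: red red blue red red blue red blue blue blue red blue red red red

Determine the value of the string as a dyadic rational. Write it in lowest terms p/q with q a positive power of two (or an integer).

g_1 [r]  L=[(no moves)]  R=[0]  = -1
g_2 [rr]  L=[(no moves)]  R=[-1, 0]  = -2
g_3 [rrb]  L=[-2]  R=[-1, 0]  = -3/2
g_4 [rrbr]  L=[-2]  R=[-3/2, -1, 0]  = -7/4
g_5 [rrbrr]  L=[-2]  R=[-7/4, -3/2, -1, 0]  = -15/8
g_6 [rrbrrb]  L=[-2, -15/8]  R=[-7/4, -3/2, -1, 0]  = -29/16
g_7 [rrbrrbr]  L=[-2, -15/8]  R=[-29/16, -7/4, -3/2, -1, 0]  = -59/32
g_8 [rrbrrbrb]  L=[-2, -15/8, -59/32]  R=[-29/16, -7/4, -3/2, -1, 0]  = -117/64
g_9 [rrbrrbrbb]  L=[-2, -15/8, -59/32, -117/64]  R=[-29/16, -7/4, -3/2, -1, 0]  = -233/128
g_10 [rrbrrbrbbb]  L=[-2, -15/8, -59/32, -117/64, -233/128]  R=[-29/16, -7/4, -3/2, -1, 0]  = -465/256
g_11 [rrbrrbrbbbr]  L=[-2, -15/8, -59/32, -117/64, -233/128]  R=[-465/256, -29/16, -7/4, -3/2, -1, 0]  = -931/512
g_12 [rrbrrbrbbbrb]  L=[-2, -15/8, -59/32, -117/64, -233/128, -931/512]  R=[-465/256, -29/16, -7/4, -3/2, -1, 0]  = -1861/1024
g_13 [rrbrrbrbbbrbr]  L=[-2, -15/8, -59/32, -117/64, -233/128, -931/512]  R=[-1861/1024, -465/256, -29/16, -7/4, -3/2, -1, 0]  = -3723/2048
g_14 [rrbrrbrbbbrbrr]  L=[-2, -15/8, -59/32, -117/64, -233/128, -931/512]  R=[-3723/2048, -1861/1024, -465/256, -29/16, -7/4, -3/2, -1, 0]  = -7447/4096
g_15 [rrbrrbrbbbrbrrr]  L=[-2, -15/8, -59/32, -117/64, -233/128, -931/512]  R=[-7447/4096, -3723/2048, -1861/1024, -465/256, -29/16, -7/4, -3/2, -1, 0]  = -14895/8192

-14895/8192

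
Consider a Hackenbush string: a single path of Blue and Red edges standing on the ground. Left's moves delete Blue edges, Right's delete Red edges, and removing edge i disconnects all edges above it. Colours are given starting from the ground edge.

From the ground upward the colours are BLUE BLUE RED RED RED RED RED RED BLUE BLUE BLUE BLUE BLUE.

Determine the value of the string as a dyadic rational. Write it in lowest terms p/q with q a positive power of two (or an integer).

2111/2048

G_1 [B]  L=[0]  R=[·]  => 1
G_2 [BB]  L=[0, 1]  R=[·]  => 2
G_3 [BBR]  L=[0, 1]  R=[2]  => 3/2
G_4 [BBRR]  L=[0, 1]  R=[3/2, 2]  => 5/4
G_5 [BBRRR]  L=[0, 1]  R=[5/4, 3/2, 2]  => 9/8
G_6 [BBRRRR]  L=[0, 1]  R=[9/8, 5/4, 3/2, 2]  => 17/16
G_7 [BBRRRRR]  L=[0, 1]  R=[17/16, 9/8, 5/4, 3/2, 2]  => 33/32
G_8 [BBRRRRRR]  L=[0, 1]  R=[33/32, 17/16, 9/8, 5/4, 3/2, 2]  => 65/64
G_9 [BBRRRRRRB]  L=[0, 1, 65/64]  R=[33/32, 17/16, 9/8, 5/4, 3/2, 2]  => 131/128
G_10 [BBRRRRRRBB]  L=[0, 1, 65/64, 131/128]  R=[33/32, 17/16, 9/8, 5/4, 3/2, 2]  => 263/256
G_11 [BBRRRRRRBBB]  L=[0, 1, 65/64, 131/128, 263/256]  R=[33/32, 17/16, 9/8, 5/4, 3/2, 2]  => 527/512
G_12 [BBRRRRRRBBBB]  L=[0, 1, 65/64, 131/128, 263/256, 527/512]  R=[33/32, 17/16, 9/8, 5/4, 3/2, 2]  => 1055/1024
G_13 [BBRRRRRRBBBBB]  L=[0, 1, 65/64, 131/128, 263/256, 527/512, 1055/1024]  R=[33/32, 17/16, 9/8, 5/4, 3/2, 2]  => 2111/2048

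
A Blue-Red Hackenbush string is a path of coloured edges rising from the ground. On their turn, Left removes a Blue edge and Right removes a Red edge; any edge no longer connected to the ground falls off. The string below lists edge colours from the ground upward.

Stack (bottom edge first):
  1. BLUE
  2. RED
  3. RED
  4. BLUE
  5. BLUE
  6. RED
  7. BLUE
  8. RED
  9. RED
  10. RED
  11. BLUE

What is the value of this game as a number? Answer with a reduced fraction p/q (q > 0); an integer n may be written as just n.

Prefix values for BLUE RED RED BLUE BLUE RED BLUE RED RED RED BLUE via {L|R} + simplicity:
edge 1 of 11 (BLUE): { 0 | — } = 1
edge 2 of 11 (RED): { 0 | 1 } = 1/2
edge 3 of 11 (RED): { 0 | 1/2,1 } = 1/4
edge 4 of 11 (BLUE): { 0,1/4 | 1/2,1 } = 3/8
edge 5 of 11 (BLUE): { 0,1/4,3/8 | 1/2,1 } = 7/16
edge 6 of 11 (RED): { 0,1/4,3/8 | 7/16,1/2,1 } = 13/32
edge 7 of 11 (BLUE): { 0,1/4,3/8,13/32 | 7/16,1/2,1 } = 27/64
edge 8 of 11 (RED): { 0,1/4,3/8,13/32 | 27/64,7/16,1/2,1 } = 53/128
edge 9 of 11 (RED): { 0,1/4,3/8,13/32 | 53/128,27/64,7/16,1/2,1 } = 105/256
edge 10 of 11 (RED): { 0,1/4,3/8,13/32 | 105/256,53/128,27/64,7/16,1/2,1 } = 209/512
edge 11 of 11 (BLUE): { 0,1/4,3/8,13/32,209/512 | 105/256,53/128,27/64,7/16,1/2,1 } = 419/1024

419/1024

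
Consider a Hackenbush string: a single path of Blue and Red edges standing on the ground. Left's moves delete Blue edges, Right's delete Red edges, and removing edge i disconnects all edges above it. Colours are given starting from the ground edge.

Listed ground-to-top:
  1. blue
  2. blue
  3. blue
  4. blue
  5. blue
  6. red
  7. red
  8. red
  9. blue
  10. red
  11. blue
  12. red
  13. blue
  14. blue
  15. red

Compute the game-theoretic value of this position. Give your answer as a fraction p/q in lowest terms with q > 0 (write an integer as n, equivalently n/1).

4269/1024

Recurse on prefixes of the 15-edge string blue blue blue blue blue red red red blue red blue red blue blue red:
val_1 [b]  L=[0]  R=[(no moves)]  = 1
val_2 [bb]  L=[0, 1]  R=[(no moves)]  = 2
val_3 [bbb]  L=[0, 1, 2]  R=[(no moves)]  = 3
val_4 [bbbb]  L=[0, 1, 2, 3]  R=[(no moves)]  = 4
val_5 [bbbbb]  L=[0, 1, 2, 3, 4]  R=[(no moves)]  = 5
val_6 [bbbbbr]  L=[0, 1, 2, 3, 4]  R=[5]  = 9/2
val_7 [bbbbbrr]  L=[0, 1, 2, 3, 4]  R=[9/2, 5]  = 17/4
val_8 [bbbbbrrr]  L=[0, 1, 2, 3, 4]  R=[17/4, 9/2, 5]  = 33/8
val_9 [bbbbbrrrb]  L=[0, 1, 2, 3, 4, 33/8]  R=[17/4, 9/2, 5]  = 67/16
val_10 [bbbbbrrrbr]  L=[0, 1, 2, 3, 4, 33/8]  R=[67/16, 17/4, 9/2, 5]  = 133/32
val_11 [bbbbbrrrbrb]  L=[0, 1, 2, 3, 4, 33/8, 133/32]  R=[67/16, 17/4, 9/2, 5]  = 267/64
val_12 [bbbbbrrrbrbr]  L=[0, 1, 2, 3, 4, 33/8, 133/32]  R=[267/64, 67/16, 17/4, 9/2, 5]  = 533/128
val_13 [bbbbbrrrbrbrb]  L=[0, 1, 2, 3, 4, 33/8, 133/32, 533/128]  R=[267/64, 67/16, 17/4, 9/2, 5]  = 1067/256
val_14 [bbbbbrrrbrbrbb]  L=[0, 1, 2, 3, 4, 33/8, 133/32, 533/128, 1067/256]  R=[267/64, 67/16, 17/4, 9/2, 5]  = 2135/512
val_15 [bbbbbrrrbrbrbbr]  L=[0, 1, 2, 3, 4, 33/8, 133/32, 533/128, 1067/256]  R=[2135/512, 267/64, 67/16, 17/4, 9/2, 5]  = 4269/1024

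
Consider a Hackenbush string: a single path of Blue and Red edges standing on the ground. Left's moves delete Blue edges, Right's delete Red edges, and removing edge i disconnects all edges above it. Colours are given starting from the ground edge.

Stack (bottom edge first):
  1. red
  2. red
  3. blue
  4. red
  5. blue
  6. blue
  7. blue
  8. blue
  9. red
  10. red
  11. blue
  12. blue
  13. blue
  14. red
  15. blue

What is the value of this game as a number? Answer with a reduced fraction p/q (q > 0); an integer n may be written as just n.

1 of 15 · r · max L −∞ · min R 0 = -1
2 of 15 · rr · max L −∞ · min R -1 = -2
3 of 15 · rrb · max L -2 · min R -1 = -3/2
4 of 15 · rrbr · max L -2 · min R -3/2 = -7/4
5 of 15 · rrbrb · max L -7/4 · min R -3/2 = -13/8
6 of 15 · rrbrbb · max L -13/8 · min R -3/2 = -25/16
7 of 15 · rrbrbbb · max L -25/16 · min R -3/2 = -49/32
8 of 15 · rrbrbbbb · max L -49/32 · min R -3/2 = -97/64
9 of 15 · rrbrbbbbr · max L -49/32 · min R -97/64 = -195/128
10 of 15 · rrbrbbbbrr · max L -49/32 · min R -195/128 = -391/256
11 of 15 · rrbrbbbbrrb · max L -391/256 · min R -195/128 = -781/512
12 of 15 · rrbrbbbbrrbb · max L -781/512 · min R -195/128 = -1561/1024
13 of 15 · rrbrbbbbrrbbb · max L -1561/1024 · min R -195/128 = -3121/2048
14 of 15 · rrbrbbbbrrbbbr · max L -1561/1024 · min R -3121/2048 = -6243/4096
15 of 15 · rrbrbbbbrrbbbrb · max L -6243/4096 · min R -3121/2048 = -12485/8192

-12485/8192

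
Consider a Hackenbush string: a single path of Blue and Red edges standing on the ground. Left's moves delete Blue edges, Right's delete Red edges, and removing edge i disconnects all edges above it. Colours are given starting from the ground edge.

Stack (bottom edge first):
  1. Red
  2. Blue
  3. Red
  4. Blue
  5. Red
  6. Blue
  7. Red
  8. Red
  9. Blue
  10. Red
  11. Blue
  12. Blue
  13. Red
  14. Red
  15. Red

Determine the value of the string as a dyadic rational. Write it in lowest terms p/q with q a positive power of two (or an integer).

-11087/16384

Build v(s[:k]) for k = 1..15, string s = Red Blue Red Blue Red Blue Red Red Blue Red Blue Blue Red Red Red.
1 of 15 · R · max L −∞ · min R 0 — -1
2 of 15 · RB · max L -1 · min R 0 — -1/2
3 of 15 · RBR · max L -1 · min R -1/2 — -3/4
4 of 15 · RBRB · max L -3/4 · min R -1/2 — -5/8
5 of 15 · RBRBR · max L -3/4 · min R -5/8 — -11/16
6 of 15 · RBRBRB · max L -11/16 · min R -5/8 — -21/32
7 of 15 · RBRBRBR · max L -11/16 · min R -21/32 — -43/64
8 of 15 · RBRBRBRR · max L -11/16 · min R -43/64 — -87/128
9 of 15 · RBRBRBRRB · max L -87/128 · min R -43/64 — -173/256
10 of 15 · RBRBRBRRBR · max L -87/128 · min R -173/256 — -347/512
11 of 15 · RBRBRBRRBRB · max L -347/512 · min R -173/256 — -693/1024
12 of 15 · RBRBRBRRBRBB · max L -693/1024 · min R -173/256 — -1385/2048
13 of 15 · RBRBRBRRBRBBR · max L -693/1024 · min R -1385/2048 — -2771/4096
14 of 15 · RBRBRBRRBRBBRR · max L -693/1024 · min R -2771/4096 — -5543/8192
15 of 15 · RBRBRBRRBRBBRRR · max L -693/1024 · min R -5543/8192 — -11087/16384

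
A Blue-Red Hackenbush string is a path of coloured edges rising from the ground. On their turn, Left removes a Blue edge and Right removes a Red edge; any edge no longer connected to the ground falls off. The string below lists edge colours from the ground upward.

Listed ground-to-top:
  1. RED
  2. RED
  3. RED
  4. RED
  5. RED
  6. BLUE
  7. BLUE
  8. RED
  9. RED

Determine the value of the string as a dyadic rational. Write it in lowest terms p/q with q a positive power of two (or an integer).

-71/16

val(R) = { ∅ | 0 } => -1
val(RR) = { ∅ | -1; 0 } => -2
val(RRR) = { ∅ | -2; -1; 0 } => -3
val(RRRR) = { ∅ | -3; -2; -1; 0 } => -4
val(RRRRR) = { ∅ | -4; -3; -2; -1; 0 } => -5
val(RRRRRB) = { -5 | -4; -3; -2; -1; 0 } => -9/2
val(RRRRRBB) = { -5; -9/2 | -4; -3; -2; -1; 0 } => -17/4
val(RRRRRBBR) = { -5; -9/2 | -17/4; -4; -3; -2; -1; 0 } => -35/8
val(RRRRRBBRR) = { -5; -9/2 | -35/8; -17/4; -4; -3; -2; -1; 0 } => -71/16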